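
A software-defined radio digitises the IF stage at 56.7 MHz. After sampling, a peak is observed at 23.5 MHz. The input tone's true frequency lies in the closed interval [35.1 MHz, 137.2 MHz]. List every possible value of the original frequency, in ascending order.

80.2 MHz, 89.9 MHz, 136.9 MHz

Frequencies that alias to 23.5 MHz are k·fs ± 23.5 MHz for integer k ≥ 0.
k=0: 23.5 MHz.
k=1: 33.2 MHz, 80.2 MHz.
k=2: 89.9 MHz, 136.9 MHz.
k=3: 146.6 MHz, 193.6 MHz.
Within [35.1 MHz, 137.2 MHz]: 80.2 MHz, 89.9 MHz, 136.9 MHz.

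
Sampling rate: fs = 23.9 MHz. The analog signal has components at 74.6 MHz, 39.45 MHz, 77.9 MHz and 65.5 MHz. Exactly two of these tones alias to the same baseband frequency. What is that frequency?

fs/2 = 11.95 MHz.
74.6 MHz mod fs = 2.9 MHz.
2.9 MHz ≤ fs/2 = 11.95 MHz, appears at 2.9 MHz.
39.45 MHz mod fs = 15.55 MHz.
15.55 MHz > fs/2 = 11.95 MHz, folds to fs − 15.55 MHz = 8.35 MHz.
77.9 MHz mod fs = 6.2 MHz.
6.2 MHz ≤ fs/2 = 11.95 MHz, appears at 6.2 MHz.
65.5 MHz mod fs = 17.7 MHz.
17.7 MHz > fs/2 = 11.95 MHz, folds to fs − 17.7 MHz = 6.2 MHz.
65.5 MHz and 77.9 MHz both map to 6.2 MHz.

6.2 MHz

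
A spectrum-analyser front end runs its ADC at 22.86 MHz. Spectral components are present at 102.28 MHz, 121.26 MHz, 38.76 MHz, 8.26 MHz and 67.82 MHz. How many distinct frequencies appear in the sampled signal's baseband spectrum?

fs/2 = 11.43 MHz.
102.28 MHz mod fs = 10.84 MHz.
10.84 MHz ≤ fs/2 = 11.43 MHz, appears at 10.84 MHz.
121.26 MHz mod fs = 6.96 MHz.
6.96 MHz ≤ fs/2 = 11.43 MHz, appears at 6.96 MHz.
38.76 MHz mod fs = 15.9 MHz.
15.9 MHz > fs/2 = 11.43 MHz, folds to fs − 15.9 MHz = 6.96 MHz.
8.26 MHz ≤ fs/2 = 11.43 MHz, passes unchanged.
67.82 MHz mod fs = 22.1 MHz.
22.1 MHz > fs/2 = 11.43 MHz, folds to fs − 22.1 MHz = 0.76 MHz.
Distinct values: {0.76 MHz, 6.96 MHz, 8.26 MHz, 10.84 MHz} → 4.

4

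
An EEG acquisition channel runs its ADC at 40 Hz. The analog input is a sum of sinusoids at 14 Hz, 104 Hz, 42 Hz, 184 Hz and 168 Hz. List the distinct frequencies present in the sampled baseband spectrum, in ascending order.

2 Hz, 8 Hz, 14 Hz, 16 Hz

fs/2 = 20 Hz.
14 Hz ≤ fs/2 = 20 Hz, passes unchanged.
104 Hz mod fs = 24 Hz.
24 Hz > fs/2 = 20 Hz, folds to fs − 24 Hz = 16 Hz.
42 Hz mod fs = 2 Hz.
2 Hz ≤ fs/2 = 20 Hz, appears at 2 Hz.
184 Hz mod fs = 24 Hz.
24 Hz > fs/2 = 20 Hz, folds to fs − 24 Hz = 16 Hz.
168 Hz mod fs = 8 Hz.
8 Hz ≤ fs/2 = 20 Hz, appears at 8 Hz.
Distinct values: {2 Hz, 8 Hz, 14 Hz, 16 Hz}.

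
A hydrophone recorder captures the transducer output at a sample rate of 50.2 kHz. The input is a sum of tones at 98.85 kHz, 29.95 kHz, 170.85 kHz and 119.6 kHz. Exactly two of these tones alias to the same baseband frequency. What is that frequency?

fs/2 = 25.1 kHz.
98.85 kHz mod fs = 48.65 kHz.
48.65 kHz > fs/2 = 25.1 kHz, folds to fs − 48.65 kHz = 1.55 kHz.
29.95 kHz > fs/2 = 25.1 kHz, folds to fs − 29.95 kHz = 20.25 kHz.
170.85 kHz mod fs = 20.25 kHz.
20.25 kHz ≤ fs/2 = 25.1 kHz, appears at 20.25 kHz.
119.6 kHz mod fs = 19.2 kHz.
19.2 kHz ≤ fs/2 = 25.1 kHz, appears at 19.2 kHz.
29.95 kHz and 170.85 kHz both map to 20.25 kHz.

20.25 kHz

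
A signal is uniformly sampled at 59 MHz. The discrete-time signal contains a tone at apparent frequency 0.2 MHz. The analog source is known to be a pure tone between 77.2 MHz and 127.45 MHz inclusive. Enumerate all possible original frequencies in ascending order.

Frequencies that alias to 0.2 MHz are k·fs ± 0.2 MHz for integer k ≥ 0.
k=0: 0.2 MHz.
k=1: 58.8 MHz, 59.2 MHz.
k=2: 117.8 MHz, 118.2 MHz.
k=3: 176.8 MHz, 177.2 MHz.
Within [77.2 MHz, 127.45 MHz]: 117.8 MHz, 118.2 MHz.

117.8 MHz, 118.2 MHz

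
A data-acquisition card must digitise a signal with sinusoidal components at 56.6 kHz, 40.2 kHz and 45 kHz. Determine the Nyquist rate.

113.2 kHz

Highest-frequency component: 56.6 kHz.
Nyquist rate = 2 × 56.6 kHz = 113.2 kHz.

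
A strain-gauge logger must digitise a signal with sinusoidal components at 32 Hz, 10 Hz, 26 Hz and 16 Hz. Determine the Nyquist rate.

64 Hz

Highest-frequency component: 32 Hz.
Nyquist rate = 2 × 32 Hz = 64 Hz.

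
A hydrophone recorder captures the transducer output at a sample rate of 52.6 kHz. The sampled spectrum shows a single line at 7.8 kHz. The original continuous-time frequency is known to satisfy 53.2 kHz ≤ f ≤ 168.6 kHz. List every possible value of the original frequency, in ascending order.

Frequencies that alias to 7.8 kHz are k·fs ± 7.8 kHz for integer k ≥ 0.
k=0: 7.8 kHz.
k=1: 44.8 kHz, 60.4 kHz.
k=2: 97.4 kHz, 113 kHz.
k=3: 150 kHz, 165.6 kHz.
k=4: 202.6 kHz, 218.2 kHz.
Within [53.2 kHz, 168.6 kHz]: 60.4 kHz, 97.4 kHz, 113 kHz, 150 kHz, 165.6 kHz.

60.4 kHz, 97.4 kHz, 113 kHz, 150 kHz, 165.6 kHz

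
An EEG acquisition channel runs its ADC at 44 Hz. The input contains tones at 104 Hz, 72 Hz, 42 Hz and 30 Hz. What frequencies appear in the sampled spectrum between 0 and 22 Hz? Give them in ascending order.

fs/2 = 22 Hz.
104 Hz mod fs = 16 Hz.
16 Hz ≤ fs/2 = 22 Hz, appears at 16 Hz.
72 Hz mod fs = 28 Hz.
28 Hz > fs/2 = 22 Hz, folds to fs − 28 Hz = 16 Hz.
42 Hz > fs/2 = 22 Hz, folds to fs − 42 Hz = 2 Hz.
30 Hz > fs/2 = 22 Hz, folds to fs − 30 Hz = 14 Hz.
Distinct values: {2 Hz, 14 Hz, 16 Hz}.

2 Hz, 14 Hz, 16 Hz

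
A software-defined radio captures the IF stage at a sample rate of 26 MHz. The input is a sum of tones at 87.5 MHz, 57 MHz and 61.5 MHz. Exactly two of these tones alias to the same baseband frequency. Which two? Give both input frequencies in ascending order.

61.5 MHz, 87.5 MHz

fs/2 = 13 MHz.
87.5 MHz mod fs = 9.5 MHz.
9.5 MHz ≤ fs/2 = 13 MHz, appears at 9.5 MHz.
57 MHz mod fs = 5 MHz.
5 MHz ≤ fs/2 = 13 MHz, appears at 5 MHz.
61.5 MHz mod fs = 9.5 MHz.
9.5 MHz ≤ fs/2 = 13 MHz, appears at 9.5 MHz.
61.5 MHz and 87.5 MHz both map to 9.5 MHz.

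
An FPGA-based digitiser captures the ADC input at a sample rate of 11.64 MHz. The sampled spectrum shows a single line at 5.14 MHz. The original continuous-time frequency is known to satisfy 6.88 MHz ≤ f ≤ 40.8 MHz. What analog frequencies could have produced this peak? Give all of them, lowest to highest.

16.78 MHz, 18.14 MHz, 28.42 MHz, 29.78 MHz, 40.06 MHz

Frequencies that alias to 5.14 MHz are k·fs ± 5.14 MHz for integer k ≥ 0.
k=0: 5.14 MHz.
k=1: 6.5 MHz, 16.78 MHz.
k=2: 18.14 MHz, 28.42 MHz.
k=3: 29.78 MHz, 40.06 MHz.
k=4: 41.42 MHz, 51.7 MHz.
Within [6.88 MHz, 40.8 MHz]: 16.78 MHz, 18.14 MHz, 28.42 MHz, 29.78 MHz, 40.06 MHz.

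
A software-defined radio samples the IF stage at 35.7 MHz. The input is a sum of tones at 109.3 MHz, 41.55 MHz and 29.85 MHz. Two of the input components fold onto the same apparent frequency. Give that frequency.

5.85 MHz

fs/2 = 17.85 MHz.
109.3 MHz mod fs = 2.2 MHz.
2.2 MHz ≤ fs/2 = 17.85 MHz, appears at 2.2 MHz.
41.55 MHz mod fs = 5.85 MHz.
5.85 MHz ≤ fs/2 = 17.85 MHz, appears at 5.85 MHz.
29.85 MHz > fs/2 = 17.85 MHz, folds to fs − 29.85 MHz = 5.85 MHz.
29.85 MHz and 41.55 MHz both map to 5.85 MHz.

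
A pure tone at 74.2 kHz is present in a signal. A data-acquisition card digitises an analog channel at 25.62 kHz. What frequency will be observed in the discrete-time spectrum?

2.66 kHz

74.2 kHz mod fs = 22.96 kHz.
22.96 kHz > fs/2 = 12.81 kHz, folds to fs − 22.96 kHz = 2.66 kHz.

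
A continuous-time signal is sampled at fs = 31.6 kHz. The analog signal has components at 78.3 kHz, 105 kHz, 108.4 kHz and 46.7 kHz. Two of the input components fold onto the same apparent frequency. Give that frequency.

fs/2 = 15.8 kHz.
78.3 kHz mod fs = 15.1 kHz.
15.1 kHz ≤ fs/2 = 15.8 kHz, appears at 15.1 kHz.
105 kHz mod fs = 10.2 kHz.
10.2 kHz ≤ fs/2 = 15.8 kHz, appears at 10.2 kHz.
108.4 kHz mod fs = 13.6 kHz.
13.6 kHz ≤ fs/2 = 15.8 kHz, appears at 13.6 kHz.
46.7 kHz mod fs = 15.1 kHz.
15.1 kHz ≤ fs/2 = 15.8 kHz, appears at 15.1 kHz.
46.7 kHz and 78.3 kHz both map to 15.1 kHz.

15.1 kHz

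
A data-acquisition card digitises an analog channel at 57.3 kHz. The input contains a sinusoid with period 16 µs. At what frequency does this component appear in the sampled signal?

T = 16 µs → f = 1/T = 62.5 kHz.
62.5 kHz mod fs = 5.2 kHz.
5.2 kHz ≤ fs/2 = 28.65 kHz, appears at 5.2 kHz.

5.2 kHz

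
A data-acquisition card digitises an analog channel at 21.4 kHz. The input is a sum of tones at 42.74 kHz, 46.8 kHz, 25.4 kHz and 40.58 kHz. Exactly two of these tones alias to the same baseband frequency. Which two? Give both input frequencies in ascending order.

fs/2 = 10.7 kHz.
42.74 kHz mod fs = 21.34 kHz.
21.34 kHz > fs/2 = 10.7 kHz, folds to fs − 21.34 kHz = 0.06 kHz.
46.8 kHz mod fs = 4 kHz.
4 kHz ≤ fs/2 = 10.7 kHz, appears at 4 kHz.
25.4 kHz mod fs = 4 kHz.
4 kHz ≤ fs/2 = 10.7 kHz, appears at 4 kHz.
40.58 kHz mod fs = 19.18 kHz.
19.18 kHz > fs/2 = 10.7 kHz, folds to fs − 19.18 kHz = 2.22 kHz.
25.4 kHz and 46.8 kHz both map to 4 kHz.

25.4 kHz, 46.8 kHz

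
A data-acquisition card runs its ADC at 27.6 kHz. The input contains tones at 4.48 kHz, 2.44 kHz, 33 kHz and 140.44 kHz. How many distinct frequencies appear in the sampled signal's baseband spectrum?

fs/2 = 13.8 kHz.
4.48 kHz ≤ fs/2 = 13.8 kHz, passes unchanged.
2.44 kHz ≤ fs/2 = 13.8 kHz, passes unchanged.
33 kHz mod fs = 5.4 kHz.
5.4 kHz ≤ fs/2 = 13.8 kHz, appears at 5.4 kHz.
140.44 kHz mod fs = 2.44 kHz.
2.44 kHz ≤ fs/2 = 13.8 kHz, appears at 2.44 kHz.
Distinct values: {2.44 kHz, 4.48 kHz, 5.4 kHz} → 3.

3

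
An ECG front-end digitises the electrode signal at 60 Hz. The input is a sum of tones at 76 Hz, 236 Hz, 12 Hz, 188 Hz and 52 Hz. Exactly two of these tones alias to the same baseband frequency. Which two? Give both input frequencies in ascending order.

52 Hz, 188 Hz

fs/2 = 30 Hz.
76 Hz mod fs = 16 Hz.
16 Hz ≤ fs/2 = 30 Hz, appears at 16 Hz.
236 Hz mod fs = 56 Hz.
56 Hz > fs/2 = 30 Hz, folds to fs − 56 Hz = 4 Hz.
12 Hz ≤ fs/2 = 30 Hz, passes unchanged.
188 Hz mod fs = 8 Hz.
8 Hz ≤ fs/2 = 30 Hz, appears at 8 Hz.
52 Hz > fs/2 = 30 Hz, folds to fs − 52 Hz = 8 Hz.
52 Hz and 188 Hz both map to 8 Hz.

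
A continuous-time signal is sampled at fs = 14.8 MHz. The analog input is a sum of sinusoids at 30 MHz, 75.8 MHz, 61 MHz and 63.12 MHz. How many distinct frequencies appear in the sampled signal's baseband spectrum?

fs/2 = 7.4 MHz.
30 MHz mod fs = 0.4 MHz.
0.4 MHz ≤ fs/2 = 7.4 MHz, appears at 0.4 MHz.
75.8 MHz mod fs = 1.8 MHz.
1.8 MHz ≤ fs/2 = 7.4 MHz, appears at 1.8 MHz.
61 MHz mod fs = 1.8 MHz.
1.8 MHz ≤ fs/2 = 7.4 MHz, appears at 1.8 MHz.
63.12 MHz mod fs = 3.92 MHz.
3.92 MHz ≤ fs/2 = 7.4 MHz, appears at 3.92 MHz.
Distinct values: {0.4 MHz, 1.8 MHz, 3.92 MHz} → 3.

3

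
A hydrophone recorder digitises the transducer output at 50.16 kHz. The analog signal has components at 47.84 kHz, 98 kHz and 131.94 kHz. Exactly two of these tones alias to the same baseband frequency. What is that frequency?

2.32 kHz

fs/2 = 25.08 kHz.
47.84 kHz > fs/2 = 25.08 kHz, folds to fs − 47.84 kHz = 2.32 kHz.
98 kHz mod fs = 47.84 kHz.
47.84 kHz > fs/2 = 25.08 kHz, folds to fs − 47.84 kHz = 2.32 kHz.
131.94 kHz mod fs = 31.62 kHz.
31.62 kHz > fs/2 = 25.08 kHz, folds to fs − 31.62 kHz = 18.54 kHz.
47.84 kHz and 98 kHz both map to 2.32 kHz.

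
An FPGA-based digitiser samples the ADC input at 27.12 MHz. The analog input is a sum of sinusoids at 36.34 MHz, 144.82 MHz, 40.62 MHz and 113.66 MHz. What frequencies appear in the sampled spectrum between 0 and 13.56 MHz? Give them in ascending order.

5.18 MHz, 9.22 MHz, 13.5 MHz

fs/2 = 13.56 MHz.
36.34 MHz mod fs = 9.22 MHz.
9.22 MHz ≤ fs/2 = 13.56 MHz, appears at 9.22 MHz.
144.82 MHz mod fs = 9.22 MHz.
9.22 MHz ≤ fs/2 = 13.56 MHz, appears at 9.22 MHz.
40.62 MHz mod fs = 13.5 MHz.
13.5 MHz ≤ fs/2 = 13.56 MHz, appears at 13.5 MHz.
113.66 MHz mod fs = 5.18 MHz.
5.18 MHz ≤ fs/2 = 13.56 MHz, appears at 5.18 MHz.
Distinct values: {5.18 MHz, 9.22 MHz, 13.5 MHz}.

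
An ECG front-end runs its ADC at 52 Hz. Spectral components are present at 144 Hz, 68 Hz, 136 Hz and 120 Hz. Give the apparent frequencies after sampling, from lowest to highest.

12 Hz, 16 Hz, 20 Hz

fs/2 = 26 Hz.
144 Hz mod fs = 40 Hz.
40 Hz > fs/2 = 26 Hz, folds to fs − 40 Hz = 12 Hz.
68 Hz mod fs = 16 Hz.
16 Hz ≤ fs/2 = 26 Hz, appears at 16 Hz.
136 Hz mod fs = 32 Hz.
32 Hz > fs/2 = 26 Hz, folds to fs − 32 Hz = 20 Hz.
120 Hz mod fs = 16 Hz.
16 Hz ≤ fs/2 = 26 Hz, appears at 16 Hz.
Distinct values: {12 Hz, 16 Hz, 20 Hz}.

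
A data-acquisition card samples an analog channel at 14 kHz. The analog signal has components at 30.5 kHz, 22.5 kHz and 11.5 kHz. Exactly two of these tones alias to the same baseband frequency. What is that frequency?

2.5 kHz

fs/2 = 7 kHz.
30.5 kHz mod fs = 2.5 kHz.
2.5 kHz ≤ fs/2 = 7 kHz, appears at 2.5 kHz.
22.5 kHz mod fs = 8.5 kHz.
8.5 kHz > fs/2 = 7 kHz, folds to fs − 8.5 kHz = 5.5 kHz.
11.5 kHz > fs/2 = 7 kHz, folds to fs − 11.5 kHz = 2.5 kHz.
11.5 kHz and 30.5 kHz both map to 2.5 kHz.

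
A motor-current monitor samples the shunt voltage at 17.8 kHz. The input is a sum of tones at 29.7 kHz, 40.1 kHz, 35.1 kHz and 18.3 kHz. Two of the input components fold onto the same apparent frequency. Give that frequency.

fs/2 = 8.9 kHz.
29.7 kHz mod fs = 11.9 kHz.
11.9 kHz > fs/2 = 8.9 kHz, folds to fs − 11.9 kHz = 5.9 kHz.
40.1 kHz mod fs = 4.5 kHz.
4.5 kHz ≤ fs/2 = 8.9 kHz, appears at 4.5 kHz.
35.1 kHz mod fs = 17.3 kHz.
17.3 kHz > fs/2 = 8.9 kHz, folds to fs − 17.3 kHz = 0.5 kHz.
18.3 kHz mod fs = 0.5 kHz.
0.5 kHz ≤ fs/2 = 8.9 kHz, appears at 0.5 kHz.
18.3 kHz and 35.1 kHz both map to 0.5 kHz.

0.5 kHz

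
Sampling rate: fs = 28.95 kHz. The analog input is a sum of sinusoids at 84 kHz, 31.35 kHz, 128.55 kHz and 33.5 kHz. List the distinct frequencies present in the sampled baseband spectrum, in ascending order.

2.4 kHz, 2.85 kHz, 4.55 kHz, 12.75 kHz

fs/2 = 14.475 kHz.
84 kHz mod fs = 26.1 kHz.
26.1 kHz > fs/2 = 14.475 kHz, folds to fs − 26.1 kHz = 2.85 kHz.
31.35 kHz mod fs = 2.4 kHz.
2.4 kHz ≤ fs/2 = 14.475 kHz, appears at 2.4 kHz.
128.55 kHz mod fs = 12.75 kHz.
12.75 kHz ≤ fs/2 = 14.475 kHz, appears at 12.75 kHz.
33.5 kHz mod fs = 4.55 kHz.
4.55 kHz ≤ fs/2 = 14.475 kHz, appears at 4.55 kHz.
Distinct values: {2.4 kHz, 2.85 kHz, 4.55 kHz, 12.75 kHz}.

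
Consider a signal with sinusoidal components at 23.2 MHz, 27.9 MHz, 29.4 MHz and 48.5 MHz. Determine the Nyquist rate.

Highest-frequency component: 48.5 MHz.
Nyquist rate = 2 × 48.5 MHz = 97 MHz.

97 MHz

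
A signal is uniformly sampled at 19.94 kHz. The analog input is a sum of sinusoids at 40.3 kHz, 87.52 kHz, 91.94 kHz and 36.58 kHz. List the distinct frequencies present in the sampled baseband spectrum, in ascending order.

fs/2 = 9.97 kHz.
40.3 kHz mod fs = 0.42 kHz.
0.42 kHz ≤ fs/2 = 9.97 kHz, appears at 0.42 kHz.
87.52 kHz mod fs = 7.76 kHz.
7.76 kHz ≤ fs/2 = 9.97 kHz, appears at 7.76 kHz.
91.94 kHz mod fs = 12.18 kHz.
12.18 kHz > fs/2 = 9.97 kHz, folds to fs − 12.18 kHz = 7.76 kHz.
36.58 kHz mod fs = 16.64 kHz.
16.64 kHz > fs/2 = 9.97 kHz, folds to fs − 16.64 kHz = 3.3 kHz.
Distinct values: {0.42 kHz, 3.3 kHz, 7.76 kHz}.

0.42 kHz, 3.3 kHz, 7.76 kHz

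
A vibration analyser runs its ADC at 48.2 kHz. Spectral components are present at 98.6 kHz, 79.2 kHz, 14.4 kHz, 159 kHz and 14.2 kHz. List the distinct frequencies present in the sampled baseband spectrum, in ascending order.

2.2 kHz, 14.2 kHz, 14.4 kHz, 17.2 kHz

fs/2 = 24.1 kHz.
98.6 kHz mod fs = 2.2 kHz.
2.2 kHz ≤ fs/2 = 24.1 kHz, appears at 2.2 kHz.
79.2 kHz mod fs = 31 kHz.
31 kHz > fs/2 = 24.1 kHz, folds to fs − 31 kHz = 17.2 kHz.
14.4 kHz ≤ fs/2 = 24.1 kHz, passes unchanged.
159 kHz mod fs = 14.4 kHz.
14.4 kHz ≤ fs/2 = 24.1 kHz, appears at 14.4 kHz.
14.2 kHz ≤ fs/2 = 24.1 kHz, passes unchanged.
Distinct values: {2.2 kHz, 14.2 kHz, 14.4 kHz, 17.2 kHz}.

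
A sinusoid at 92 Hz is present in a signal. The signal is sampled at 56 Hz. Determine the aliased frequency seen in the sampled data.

92 Hz mod fs = 36 Hz.
36 Hz > fs/2 = 28 Hz, folds to fs − 36 Hz = 20 Hz.

20 Hz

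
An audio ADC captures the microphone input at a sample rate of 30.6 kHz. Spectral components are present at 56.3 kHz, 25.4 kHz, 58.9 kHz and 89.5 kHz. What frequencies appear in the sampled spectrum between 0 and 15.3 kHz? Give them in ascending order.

fs/2 = 15.3 kHz.
56.3 kHz mod fs = 25.7 kHz.
25.7 kHz > fs/2 = 15.3 kHz, folds to fs − 25.7 kHz = 4.9 kHz.
25.4 kHz > fs/2 = 15.3 kHz, folds to fs − 25.4 kHz = 5.2 kHz.
58.9 kHz mod fs = 28.3 kHz.
28.3 kHz > fs/2 = 15.3 kHz, folds to fs − 28.3 kHz = 2.3 kHz.
89.5 kHz mod fs = 28.3 kHz.
28.3 kHz > fs/2 = 15.3 kHz, folds to fs − 28.3 kHz = 2.3 kHz.
Distinct values: {2.3 kHz, 4.9 kHz, 5.2 kHz}.

2.3 kHz, 4.9 kHz, 5.2 kHz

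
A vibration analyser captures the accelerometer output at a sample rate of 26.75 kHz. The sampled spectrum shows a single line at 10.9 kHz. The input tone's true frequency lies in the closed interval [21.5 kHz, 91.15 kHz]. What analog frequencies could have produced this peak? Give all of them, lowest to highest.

37.65 kHz, 42.6 kHz, 64.4 kHz, 69.35 kHz, 91.15 kHz

Frequencies that alias to 10.9 kHz are k·fs ± 10.9 kHz for integer k ≥ 0.
k=0: 10.9 kHz.
k=1: 15.85 kHz, 37.65 kHz.
k=2: 42.6 kHz, 64.4 kHz.
k=3: 69.35 kHz, 91.15 kHz.
k=4: 96.1 kHz, 117.9 kHz.
Within [21.5 kHz, 91.15 kHz]: 37.65 kHz, 42.6 kHz, 64.4 kHz, 69.35 kHz, 91.15 kHz.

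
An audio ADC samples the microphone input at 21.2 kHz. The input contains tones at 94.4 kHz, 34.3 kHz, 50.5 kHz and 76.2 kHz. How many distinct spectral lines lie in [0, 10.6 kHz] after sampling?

3

fs/2 = 10.6 kHz.
94.4 kHz mod fs = 9.6 kHz.
9.6 kHz ≤ fs/2 = 10.6 kHz, appears at 9.6 kHz.
34.3 kHz mod fs = 13.1 kHz.
13.1 kHz > fs/2 = 10.6 kHz, folds to fs − 13.1 kHz = 8.1 kHz.
50.5 kHz mod fs = 8.1 kHz.
8.1 kHz ≤ fs/2 = 10.6 kHz, appears at 8.1 kHz.
76.2 kHz mod fs = 12.6 kHz.
12.6 kHz > fs/2 = 10.6 kHz, folds to fs − 12.6 kHz = 8.6 kHz.
Distinct values: {8.1 kHz, 8.6 kHz, 9.6 kHz} → 3.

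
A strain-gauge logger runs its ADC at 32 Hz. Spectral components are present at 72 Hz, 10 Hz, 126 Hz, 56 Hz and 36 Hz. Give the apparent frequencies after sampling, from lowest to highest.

2 Hz, 4 Hz, 8 Hz, 10 Hz

fs/2 = 16 Hz.
72 Hz mod fs = 8 Hz.
8 Hz ≤ fs/2 = 16 Hz, appears at 8 Hz.
10 Hz ≤ fs/2 = 16 Hz, passes unchanged.
126 Hz mod fs = 30 Hz.
30 Hz > fs/2 = 16 Hz, folds to fs − 30 Hz = 2 Hz.
56 Hz mod fs = 24 Hz.
24 Hz > fs/2 = 16 Hz, folds to fs − 24 Hz = 8 Hz.
36 Hz mod fs = 4 Hz.
4 Hz ≤ fs/2 = 16 Hz, appears at 4 Hz.
Distinct values: {2 Hz, 4 Hz, 8 Hz, 10 Hz}.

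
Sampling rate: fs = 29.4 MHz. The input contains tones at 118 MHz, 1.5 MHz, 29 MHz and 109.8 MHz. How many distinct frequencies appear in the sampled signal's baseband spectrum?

3

fs/2 = 14.7 MHz.
118 MHz mod fs = 0.4 MHz.
0.4 MHz ≤ fs/2 = 14.7 MHz, appears at 0.4 MHz.
1.5 MHz ≤ fs/2 = 14.7 MHz, passes unchanged.
29 MHz > fs/2 = 14.7 MHz, folds to fs − 29 MHz = 0.4 MHz.
109.8 MHz mod fs = 21.6 MHz.
21.6 MHz > fs/2 = 14.7 MHz, folds to fs − 21.6 MHz = 7.8 MHz.
Distinct values: {0.4 MHz, 1.5 MHz, 7.8 MHz} → 3.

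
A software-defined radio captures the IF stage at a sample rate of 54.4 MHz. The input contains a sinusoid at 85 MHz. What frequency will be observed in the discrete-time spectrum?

23.8 MHz

85 MHz mod fs = 30.6 MHz.
30.6 MHz > fs/2 = 27.2 MHz, folds to fs − 30.6 MHz = 23.8 MHz.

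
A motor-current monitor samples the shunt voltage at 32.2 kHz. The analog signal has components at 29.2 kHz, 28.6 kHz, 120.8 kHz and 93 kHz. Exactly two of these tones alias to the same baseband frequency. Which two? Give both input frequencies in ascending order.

fs/2 = 16.1 kHz.
29.2 kHz > fs/2 = 16.1 kHz, folds to fs − 29.2 kHz = 3 kHz.
28.6 kHz > fs/2 = 16.1 kHz, folds to fs − 28.6 kHz = 3.6 kHz.
120.8 kHz mod fs = 24.2 kHz.
24.2 kHz > fs/2 = 16.1 kHz, folds to fs − 24.2 kHz = 8 kHz.
93 kHz mod fs = 28.6 kHz.
28.6 kHz > fs/2 = 16.1 kHz, folds to fs − 28.6 kHz = 3.6 kHz.
28.6 kHz and 93 kHz both map to 3.6 kHz.

28.6 kHz, 93 kHz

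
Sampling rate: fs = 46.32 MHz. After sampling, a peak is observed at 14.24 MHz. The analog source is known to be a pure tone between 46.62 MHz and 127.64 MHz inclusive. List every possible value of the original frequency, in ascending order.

Frequencies that alias to 14.24 MHz are k·fs ± 14.24 MHz for integer k ≥ 0.
k=0: 14.24 MHz.
k=1: 32.08 MHz, 60.56 MHz.
k=2: 78.4 MHz, 106.88 MHz.
k=3: 124.72 MHz, 153.2 MHz.
k=4: 171.04 MHz, 199.52 MHz.
Within [46.62 MHz, 127.64 MHz]: 60.56 MHz, 78.4 MHz, 106.88 MHz, 124.72 MHz.

60.56 MHz, 78.4 MHz, 106.88 MHz, 124.72 MHz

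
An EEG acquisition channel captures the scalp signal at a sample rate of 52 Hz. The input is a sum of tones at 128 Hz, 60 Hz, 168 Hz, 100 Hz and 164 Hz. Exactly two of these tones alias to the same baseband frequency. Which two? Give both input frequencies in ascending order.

60 Hz, 164 Hz

fs/2 = 26 Hz.
128 Hz mod fs = 24 Hz.
24 Hz ≤ fs/2 = 26 Hz, appears at 24 Hz.
60 Hz mod fs = 8 Hz.
8 Hz ≤ fs/2 = 26 Hz, appears at 8 Hz.
168 Hz mod fs = 12 Hz.
12 Hz ≤ fs/2 = 26 Hz, appears at 12 Hz.
100 Hz mod fs = 48 Hz.
48 Hz > fs/2 = 26 Hz, folds to fs − 48 Hz = 4 Hz.
164 Hz mod fs = 8 Hz.
8 Hz ≤ fs/2 = 26 Hz, appears at 8 Hz.
60 Hz and 164 Hz both map to 8 Hz.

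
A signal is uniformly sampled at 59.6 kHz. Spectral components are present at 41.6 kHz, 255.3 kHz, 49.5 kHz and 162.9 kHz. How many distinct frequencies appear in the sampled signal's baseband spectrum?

4

fs/2 = 29.8 kHz.
41.6 kHz > fs/2 = 29.8 kHz, folds to fs − 41.6 kHz = 18 kHz.
255.3 kHz mod fs = 16.9 kHz.
16.9 kHz ≤ fs/2 = 29.8 kHz, appears at 16.9 kHz.
49.5 kHz > fs/2 = 29.8 kHz, folds to fs − 49.5 kHz = 10.1 kHz.
162.9 kHz mod fs = 43.7 kHz.
43.7 kHz > fs/2 = 29.8 kHz, folds to fs − 43.7 kHz = 15.9 kHz.
Distinct values: {10.1 kHz, 15.9 kHz, 16.9 kHz, 18 kHz} → 4.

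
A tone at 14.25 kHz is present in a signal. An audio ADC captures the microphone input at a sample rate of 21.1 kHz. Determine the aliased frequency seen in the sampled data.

14.25 kHz > fs/2 = 10.55 kHz, folds to fs − 14.25 kHz = 6.85 kHz.

6.85 kHz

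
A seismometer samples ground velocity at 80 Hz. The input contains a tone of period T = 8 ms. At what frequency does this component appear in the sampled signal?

35 Hz

T = 8 ms → f = 1/T = 125 Hz.
125 Hz mod fs = 45 Hz.
45 Hz > fs/2 = 40 Hz, folds to fs − 45 Hz = 35 Hz.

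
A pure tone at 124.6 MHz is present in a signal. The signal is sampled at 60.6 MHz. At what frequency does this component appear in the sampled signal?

124.6 MHz mod fs = 3.4 MHz.
3.4 MHz ≤ fs/2 = 30.3 MHz, appears at 3.4 MHz.

3.4 MHz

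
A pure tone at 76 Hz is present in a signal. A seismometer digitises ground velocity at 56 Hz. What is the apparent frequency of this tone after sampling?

20 Hz

76 Hz mod fs = 20 Hz.
20 Hz ≤ fs/2 = 28 Hz, appears at 20 Hz.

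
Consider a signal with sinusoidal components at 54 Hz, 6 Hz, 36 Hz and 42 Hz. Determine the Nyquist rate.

108 Hz

Highest-frequency component: 54 Hz.
Nyquist rate = 2 × 54 Hz = 108 Hz.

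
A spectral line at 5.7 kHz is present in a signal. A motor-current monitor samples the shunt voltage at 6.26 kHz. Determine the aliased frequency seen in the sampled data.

5.7 kHz > fs/2 = 3.13 kHz, folds to fs − 5.7 kHz = 0.56 kHz.

0.56 kHz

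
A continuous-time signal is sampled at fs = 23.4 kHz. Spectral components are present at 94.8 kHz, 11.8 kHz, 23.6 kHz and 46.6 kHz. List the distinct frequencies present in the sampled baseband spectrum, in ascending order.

0.2 kHz, 1.2 kHz, 11.6 kHz

fs/2 = 11.7 kHz.
94.8 kHz mod fs = 1.2 kHz.
1.2 kHz ≤ fs/2 = 11.7 kHz, appears at 1.2 kHz.
11.8 kHz > fs/2 = 11.7 kHz, folds to fs − 11.8 kHz = 11.6 kHz.
23.6 kHz mod fs = 0.2 kHz.
0.2 kHz ≤ fs/2 = 11.7 kHz, appears at 0.2 kHz.
46.6 kHz mod fs = 23.2 kHz.
23.2 kHz > fs/2 = 11.7 kHz, folds to fs − 23.2 kHz = 0.2 kHz.
Distinct values: {0.2 kHz, 1.2 kHz, 11.6 kHz}.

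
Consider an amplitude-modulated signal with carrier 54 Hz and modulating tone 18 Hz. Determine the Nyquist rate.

144 Hz

AM sidebands sit at fc ± fm = 36 Hz and 72 Hz.
Highest-frequency component: 72 Hz.
Nyquist rate = 2 × 72 Hz = 144 Hz.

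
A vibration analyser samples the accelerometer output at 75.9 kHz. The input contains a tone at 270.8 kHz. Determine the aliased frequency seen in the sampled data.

32.8 kHz

270.8 kHz mod fs = 43.1 kHz.
43.1 kHz > fs/2 = 37.95 kHz, folds to fs − 43.1 kHz = 32.8 kHz.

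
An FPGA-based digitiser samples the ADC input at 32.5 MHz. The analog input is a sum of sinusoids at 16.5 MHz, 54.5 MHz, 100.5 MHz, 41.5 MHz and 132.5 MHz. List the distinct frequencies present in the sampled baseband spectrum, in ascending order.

fs/2 = 16.25 MHz.
16.5 MHz > fs/2 = 16.25 MHz, folds to fs − 16.5 MHz = 16 MHz.
54.5 MHz mod fs = 22 MHz.
22 MHz > fs/2 = 16.25 MHz, folds to fs − 22 MHz = 10.5 MHz.
100.5 MHz mod fs = 3 MHz.
3 MHz ≤ fs/2 = 16.25 MHz, appears at 3 MHz.
41.5 MHz mod fs = 9 MHz.
9 MHz ≤ fs/2 = 16.25 MHz, appears at 9 MHz.
132.5 MHz mod fs = 2.5 MHz.
2.5 MHz ≤ fs/2 = 16.25 MHz, appears at 2.5 MHz.
Distinct values: {2.5 MHz, 3 MHz, 9 MHz, 10.5 MHz, 16 MHz}.

2.5 MHz, 3 MHz, 9 MHz, 10.5 MHz, 16 MHz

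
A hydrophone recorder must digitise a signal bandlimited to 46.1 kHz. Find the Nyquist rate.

92.2 kHz

Nyquist rate = 2 × 46.1 kHz = 92.2 kHz.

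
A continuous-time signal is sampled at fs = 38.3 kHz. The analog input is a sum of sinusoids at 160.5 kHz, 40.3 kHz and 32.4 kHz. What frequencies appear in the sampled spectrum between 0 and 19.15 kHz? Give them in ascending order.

fs/2 = 19.15 kHz.
160.5 kHz mod fs = 7.3 kHz.
7.3 kHz ≤ fs/2 = 19.15 kHz, appears at 7.3 kHz.
40.3 kHz mod fs = 2 kHz.
2 kHz ≤ fs/2 = 19.15 kHz, appears at 2 kHz.
32.4 kHz > fs/2 = 19.15 kHz, folds to fs − 32.4 kHz = 5.9 kHz.
Distinct values: {2 kHz, 5.9 kHz, 7.3 kHz}.

2 kHz, 5.9 kHz, 7.3 kHz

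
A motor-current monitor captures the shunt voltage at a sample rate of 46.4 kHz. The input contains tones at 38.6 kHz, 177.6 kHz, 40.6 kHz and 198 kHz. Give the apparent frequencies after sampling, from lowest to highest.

fs/2 = 23.2 kHz.
38.6 kHz > fs/2 = 23.2 kHz, folds to fs − 38.6 kHz = 7.8 kHz.
177.6 kHz mod fs = 38.4 kHz.
38.4 kHz > fs/2 = 23.2 kHz, folds to fs − 38.4 kHz = 8 kHz.
40.6 kHz > fs/2 = 23.2 kHz, folds to fs − 40.6 kHz = 5.8 kHz.
198 kHz mod fs = 12.4 kHz.
12.4 kHz ≤ fs/2 = 23.2 kHz, appears at 12.4 kHz.
Distinct values: {5.8 kHz, 7.8 kHz, 8 kHz, 12.4 kHz}.

5.8 kHz, 7.8 kHz, 8 kHz, 12.4 kHz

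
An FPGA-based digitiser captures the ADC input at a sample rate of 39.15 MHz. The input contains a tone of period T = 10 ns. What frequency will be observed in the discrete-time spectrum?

T = 10 ns → f = 1/T = 100 MHz.
100 MHz mod fs = 21.7 MHz.
21.7 MHz > fs/2 = 19.575 MHz, folds to fs − 21.7 MHz = 17.45 MHz.

17.45 MHz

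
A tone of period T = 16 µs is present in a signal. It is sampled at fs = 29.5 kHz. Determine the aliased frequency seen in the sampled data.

T = 16 µs → f = 1/T = 62.5 kHz.
62.5 kHz mod fs = 3.5 kHz.
3.5 kHz ≤ fs/2 = 14.75 kHz, appears at 3.5 kHz.

3.5 kHz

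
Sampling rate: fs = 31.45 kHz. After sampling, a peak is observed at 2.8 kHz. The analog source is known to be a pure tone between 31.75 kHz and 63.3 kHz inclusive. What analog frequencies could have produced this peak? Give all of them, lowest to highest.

34.25 kHz, 60.1 kHz

Frequencies that alias to 2.8 kHz are k·fs ± 2.8 kHz for integer k ≥ 0.
k=0: 2.8 kHz.
k=1: 28.65 kHz, 34.25 kHz.
k=2: 60.1 kHz, 65.7 kHz.
k=3: 91.55 kHz, 97.15 kHz.
Within [31.75 kHz, 63.3 kHz]: 34.25 kHz, 60.1 kHz.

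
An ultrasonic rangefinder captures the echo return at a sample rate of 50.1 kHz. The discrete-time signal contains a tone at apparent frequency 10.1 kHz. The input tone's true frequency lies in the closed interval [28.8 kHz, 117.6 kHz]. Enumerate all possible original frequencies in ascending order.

Frequencies that alias to 10.1 kHz are k·fs ± 10.1 kHz for integer k ≥ 0.
k=0: 10.1 kHz.
k=1: 40 kHz, 60.2 kHz.
k=2: 90.1 kHz, 110.3 kHz.
k=3: 140.2 kHz, 160.4 kHz.
Within [28.8 kHz, 117.6 kHz]: 40 kHz, 60.2 kHz, 90.1 kHz, 110.3 kHz.

40 kHz, 60.2 kHz, 90.1 kHz, 110.3 kHz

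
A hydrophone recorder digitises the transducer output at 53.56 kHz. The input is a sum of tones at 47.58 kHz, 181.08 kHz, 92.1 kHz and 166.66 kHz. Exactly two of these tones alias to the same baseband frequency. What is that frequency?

fs/2 = 26.78 kHz.
47.58 kHz > fs/2 = 26.78 kHz, folds to fs − 47.58 kHz = 5.98 kHz.
181.08 kHz mod fs = 20.4 kHz.
20.4 kHz ≤ fs/2 = 26.78 kHz, appears at 20.4 kHz.
92.1 kHz mod fs = 38.54 kHz.
38.54 kHz > fs/2 = 26.78 kHz, folds to fs − 38.54 kHz = 15.02 kHz.
166.66 kHz mod fs = 5.98 kHz.
5.98 kHz ≤ fs/2 = 26.78 kHz, appears at 5.98 kHz.
47.58 kHz and 166.66 kHz both map to 5.98 kHz.

5.98 kHz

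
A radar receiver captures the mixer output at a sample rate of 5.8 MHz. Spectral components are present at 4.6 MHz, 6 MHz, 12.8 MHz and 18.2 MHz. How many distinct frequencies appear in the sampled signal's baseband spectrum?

3

fs/2 = 2.9 MHz.
4.6 MHz > fs/2 = 2.9 MHz, folds to fs − 4.6 MHz = 1.2 MHz.
6 MHz mod fs = 0.2 MHz.
0.2 MHz ≤ fs/2 = 2.9 MHz, appears at 0.2 MHz.
12.8 MHz mod fs = 1.2 MHz.
1.2 MHz ≤ fs/2 = 2.9 MHz, appears at 1.2 MHz.
18.2 MHz mod fs = 0.8 MHz.
0.8 MHz ≤ fs/2 = 2.9 MHz, appears at 0.8 MHz.
Distinct values: {0.2 MHz, 0.8 MHz, 1.2 MHz} → 3.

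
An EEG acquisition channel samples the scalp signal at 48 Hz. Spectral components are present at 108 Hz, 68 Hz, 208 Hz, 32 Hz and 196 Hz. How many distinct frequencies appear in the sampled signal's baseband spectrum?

4

fs/2 = 24 Hz.
108 Hz mod fs = 12 Hz.
12 Hz ≤ fs/2 = 24 Hz, appears at 12 Hz.
68 Hz mod fs = 20 Hz.
20 Hz ≤ fs/2 = 24 Hz, appears at 20 Hz.
208 Hz mod fs = 16 Hz.
16 Hz ≤ fs/2 = 24 Hz, appears at 16 Hz.
32 Hz > fs/2 = 24 Hz, folds to fs − 32 Hz = 16 Hz.
196 Hz mod fs = 4 Hz.
4 Hz ≤ fs/2 = 24 Hz, appears at 4 Hz.
Distinct values: {4 Hz, 12 Hz, 16 Hz, 20 Hz} → 4.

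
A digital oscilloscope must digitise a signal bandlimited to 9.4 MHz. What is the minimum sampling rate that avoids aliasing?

Nyquist rate = 2 × 9.4 MHz = 18.8 MHz.

18.8 MHz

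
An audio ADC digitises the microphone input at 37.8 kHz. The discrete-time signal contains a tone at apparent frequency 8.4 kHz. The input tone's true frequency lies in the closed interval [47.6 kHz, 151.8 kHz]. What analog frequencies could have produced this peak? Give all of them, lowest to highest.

67.2 kHz, 84 kHz, 105 kHz, 121.8 kHz, 142.8 kHz

Frequencies that alias to 8.4 kHz are k·fs ± 8.4 kHz for integer k ≥ 0.
k=0: 8.4 kHz.
k=1: 29.4 kHz, 46.2 kHz.
k=2: 67.2 kHz, 84 kHz.
k=3: 105 kHz, 121.8 kHz.
k=4: 142.8 kHz, 159.6 kHz.
k=5: 180.6 kHz, 197.4 kHz.
Within [47.6 kHz, 151.8 kHz]: 67.2 kHz, 84 kHz, 105 kHz, 121.8 kHz, 142.8 kHz.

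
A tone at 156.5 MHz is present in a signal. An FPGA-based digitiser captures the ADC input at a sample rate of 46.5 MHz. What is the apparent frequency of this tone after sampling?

156.5 MHz mod fs = 17 MHz.
17 MHz ≤ fs/2 = 23.25 MHz, appears at 17 MHz.

17 MHz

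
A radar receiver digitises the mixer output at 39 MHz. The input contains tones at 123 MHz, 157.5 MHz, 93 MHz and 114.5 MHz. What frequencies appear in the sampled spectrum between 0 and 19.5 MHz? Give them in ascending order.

fs/2 = 19.5 MHz.
123 MHz mod fs = 6 MHz.
6 MHz ≤ fs/2 = 19.5 MHz, appears at 6 MHz.
157.5 MHz mod fs = 1.5 MHz.
1.5 MHz ≤ fs/2 = 19.5 MHz, appears at 1.5 MHz.
93 MHz mod fs = 15 MHz.
15 MHz ≤ fs/2 = 19.5 MHz, appears at 15 MHz.
114.5 MHz mod fs = 36.5 MHz.
36.5 MHz > fs/2 = 19.5 MHz, folds to fs − 36.5 MHz = 2.5 MHz.
Distinct values: {1.5 MHz, 2.5 MHz, 6 MHz, 15 MHz}.

1.5 MHz, 2.5 MHz, 6 MHz, 15 MHz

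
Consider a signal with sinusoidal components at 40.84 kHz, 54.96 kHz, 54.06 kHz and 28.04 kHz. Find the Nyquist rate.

Highest-frequency component: 54.96 kHz.
Nyquist rate = 2 × 54.96 kHz = 109.92 kHz.

109.92 kHz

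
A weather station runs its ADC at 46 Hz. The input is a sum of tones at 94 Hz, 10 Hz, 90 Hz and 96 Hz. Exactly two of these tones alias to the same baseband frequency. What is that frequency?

fs/2 = 23 Hz.
94 Hz mod fs = 2 Hz.
2 Hz ≤ fs/2 = 23 Hz, appears at 2 Hz.
10 Hz ≤ fs/2 = 23 Hz, passes unchanged.
90 Hz mod fs = 44 Hz.
44 Hz > fs/2 = 23 Hz, folds to fs − 44 Hz = 2 Hz.
96 Hz mod fs = 4 Hz.
4 Hz ≤ fs/2 = 23 Hz, appears at 4 Hz.
90 Hz and 94 Hz both map to 2 Hz.

2 Hz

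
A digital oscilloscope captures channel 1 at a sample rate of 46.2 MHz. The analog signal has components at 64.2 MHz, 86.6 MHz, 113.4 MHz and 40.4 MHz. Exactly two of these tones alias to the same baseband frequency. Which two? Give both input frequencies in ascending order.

40.4 MHz, 86.6 MHz

fs/2 = 23.1 MHz.
64.2 MHz mod fs = 18 MHz.
18 MHz ≤ fs/2 = 23.1 MHz, appears at 18 MHz.
86.6 MHz mod fs = 40.4 MHz.
40.4 MHz > fs/2 = 23.1 MHz, folds to fs − 40.4 MHz = 5.8 MHz.
113.4 MHz mod fs = 21 MHz.
21 MHz ≤ fs/2 = 23.1 MHz, appears at 21 MHz.
40.4 MHz > fs/2 = 23.1 MHz, folds to fs − 40.4 MHz = 5.8 MHz.
40.4 MHz and 86.6 MHz both map to 5.8 MHz.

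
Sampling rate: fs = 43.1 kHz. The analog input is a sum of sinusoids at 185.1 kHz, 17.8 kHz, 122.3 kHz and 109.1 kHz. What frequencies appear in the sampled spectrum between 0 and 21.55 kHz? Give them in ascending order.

fs/2 = 21.55 kHz.
185.1 kHz mod fs = 12.7 kHz.
12.7 kHz ≤ fs/2 = 21.55 kHz, appears at 12.7 kHz.
17.8 kHz ≤ fs/2 = 21.55 kHz, passes unchanged.
122.3 kHz mod fs = 36.1 kHz.
36.1 kHz > fs/2 = 21.55 kHz, folds to fs − 36.1 kHz = 7 kHz.
109.1 kHz mod fs = 22.9 kHz.
22.9 kHz > fs/2 = 21.55 kHz, folds to fs − 22.9 kHz = 20.2 kHz.
Distinct values: {7 kHz, 12.7 kHz, 17.8 kHz, 20.2 kHz}.

7 kHz, 12.7 kHz, 17.8 kHz, 20.2 kHz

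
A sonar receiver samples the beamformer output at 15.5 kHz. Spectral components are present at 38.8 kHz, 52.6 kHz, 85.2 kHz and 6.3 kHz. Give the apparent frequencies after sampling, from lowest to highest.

fs/2 = 7.75 kHz.
38.8 kHz mod fs = 7.8 kHz.
7.8 kHz > fs/2 = 7.75 kHz, folds to fs − 7.8 kHz = 7.7 kHz.
52.6 kHz mod fs = 6.1 kHz.
6.1 kHz ≤ fs/2 = 7.75 kHz, appears at 6.1 kHz.
85.2 kHz mod fs = 7.7 kHz.
7.7 kHz ≤ fs/2 = 7.75 kHz, appears at 7.7 kHz.
6.3 kHz ≤ fs/2 = 7.75 kHz, passes unchanged.
Distinct values: {6.1 kHz, 6.3 kHz, 7.7 kHz}.

6.1 kHz, 6.3 kHz, 7.7 kHz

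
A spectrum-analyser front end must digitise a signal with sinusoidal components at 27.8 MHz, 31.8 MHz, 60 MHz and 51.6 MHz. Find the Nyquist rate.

Highest-frequency component: 60 MHz.
Nyquist rate = 2 × 60 MHz = 120 MHz.

120 MHz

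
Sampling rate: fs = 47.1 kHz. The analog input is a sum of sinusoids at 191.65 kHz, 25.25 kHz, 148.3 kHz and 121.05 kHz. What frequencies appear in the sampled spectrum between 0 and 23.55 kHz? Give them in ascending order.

3.25 kHz, 7 kHz, 20.25 kHz, 21.85 kHz

fs/2 = 23.55 kHz.
191.65 kHz mod fs = 3.25 kHz.
3.25 kHz ≤ fs/2 = 23.55 kHz, appears at 3.25 kHz.
25.25 kHz > fs/2 = 23.55 kHz, folds to fs − 25.25 kHz = 21.85 kHz.
148.3 kHz mod fs = 7 kHz.
7 kHz ≤ fs/2 = 23.55 kHz, appears at 7 kHz.
121.05 kHz mod fs = 26.85 kHz.
26.85 kHz > fs/2 = 23.55 kHz, folds to fs − 26.85 kHz = 20.25 kHz.
Distinct values: {3.25 kHz, 7 kHz, 20.25 kHz, 21.85 kHz}.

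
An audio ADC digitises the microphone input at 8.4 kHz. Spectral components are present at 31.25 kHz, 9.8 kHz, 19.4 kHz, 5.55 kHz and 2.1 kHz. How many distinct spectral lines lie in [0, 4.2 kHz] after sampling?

fs/2 = 4.2 kHz.
31.25 kHz mod fs = 6.05 kHz.
6.05 kHz > fs/2 = 4.2 kHz, folds to fs − 6.05 kHz = 2.35 kHz.
9.8 kHz mod fs = 1.4 kHz.
1.4 kHz ≤ fs/2 = 4.2 kHz, appears at 1.4 kHz.
19.4 kHz mod fs = 2.6 kHz.
2.6 kHz ≤ fs/2 = 4.2 kHz, appears at 2.6 kHz.
5.55 kHz > fs/2 = 4.2 kHz, folds to fs − 5.55 kHz = 2.85 kHz.
2.1 kHz ≤ fs/2 = 4.2 kHz, passes unchanged.
Distinct values: {1.4 kHz, 2.1 kHz, 2.35 kHz, 2.6 kHz, 2.85 kHz} → 5.

5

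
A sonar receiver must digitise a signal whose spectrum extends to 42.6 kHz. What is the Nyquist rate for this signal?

85.2 kHz

Nyquist rate = 2 × 42.6 kHz = 85.2 kHz.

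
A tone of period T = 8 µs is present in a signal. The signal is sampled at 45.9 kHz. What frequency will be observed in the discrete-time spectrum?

T = 8 µs → f = 1/T = 125 kHz.
125 kHz mod fs = 33.2 kHz.
33.2 kHz > fs/2 = 22.95 kHz, folds to fs − 33.2 kHz = 12.7 kHz.

12.7 kHz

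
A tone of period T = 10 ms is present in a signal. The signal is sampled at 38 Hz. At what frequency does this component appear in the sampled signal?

T = 10 ms → f = 1/T = 100 Hz.
100 Hz mod fs = 24 Hz.
24 Hz > fs/2 = 19 Hz, folds to fs − 24 Hz = 14 Hz.

14 Hz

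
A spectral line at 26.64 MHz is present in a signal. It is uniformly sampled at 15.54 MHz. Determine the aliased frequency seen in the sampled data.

26.64 MHz mod fs = 11.1 MHz.
11.1 MHz > fs/2 = 7.77 MHz, folds to fs − 11.1 MHz = 4.44 MHz.

4.44 MHz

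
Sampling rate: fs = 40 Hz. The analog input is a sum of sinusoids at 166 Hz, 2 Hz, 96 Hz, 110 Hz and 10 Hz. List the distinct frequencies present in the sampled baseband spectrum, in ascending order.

2 Hz, 6 Hz, 10 Hz, 16 Hz

fs/2 = 20 Hz.
166 Hz mod fs = 6 Hz.
6 Hz ≤ fs/2 = 20 Hz, appears at 6 Hz.
2 Hz ≤ fs/2 = 20 Hz, passes unchanged.
96 Hz mod fs = 16 Hz.
16 Hz ≤ fs/2 = 20 Hz, appears at 16 Hz.
110 Hz mod fs = 30 Hz.
30 Hz > fs/2 = 20 Hz, folds to fs − 30 Hz = 10 Hz.
10 Hz ≤ fs/2 = 20 Hz, passes unchanged.
Distinct values: {2 Hz, 6 Hz, 10 Hz, 16 Hz}.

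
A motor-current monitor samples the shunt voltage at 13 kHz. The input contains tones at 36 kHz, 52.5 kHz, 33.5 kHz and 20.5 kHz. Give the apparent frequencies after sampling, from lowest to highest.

0.5 kHz, 3 kHz, 5.5 kHz

fs/2 = 6.5 kHz.
36 kHz mod fs = 10 kHz.
10 kHz > fs/2 = 6.5 kHz, folds to fs − 10 kHz = 3 kHz.
52.5 kHz mod fs = 0.5 kHz.
0.5 kHz ≤ fs/2 = 6.5 kHz, appears at 0.5 kHz.
33.5 kHz mod fs = 7.5 kHz.
7.5 kHz > fs/2 = 6.5 kHz, folds to fs − 7.5 kHz = 5.5 kHz.
20.5 kHz mod fs = 7.5 kHz.
7.5 kHz > fs/2 = 6.5 kHz, folds to fs − 7.5 kHz = 5.5 kHz.
Distinct values: {0.5 kHz, 3 kHz, 5.5 kHz}.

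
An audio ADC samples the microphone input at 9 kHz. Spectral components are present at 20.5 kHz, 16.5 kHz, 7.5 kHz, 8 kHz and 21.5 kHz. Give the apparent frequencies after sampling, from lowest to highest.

fs/2 = 4.5 kHz.
20.5 kHz mod fs = 2.5 kHz.
2.5 kHz ≤ fs/2 = 4.5 kHz, appears at 2.5 kHz.
16.5 kHz mod fs = 7.5 kHz.
7.5 kHz > fs/2 = 4.5 kHz, folds to fs − 7.5 kHz = 1.5 kHz.
7.5 kHz > fs/2 = 4.5 kHz, folds to fs − 7.5 kHz = 1.5 kHz.
8 kHz > fs/2 = 4.5 kHz, folds to fs − 8 kHz = 1 kHz.
21.5 kHz mod fs = 3.5 kHz.
3.5 kHz ≤ fs/2 = 4.5 kHz, appears at 3.5 kHz.
Distinct values: {1 kHz, 1.5 kHz, 2.5 kHz, 3.5 kHz}.

1 kHz, 1.5 kHz, 2.5 kHz, 3.5 kHz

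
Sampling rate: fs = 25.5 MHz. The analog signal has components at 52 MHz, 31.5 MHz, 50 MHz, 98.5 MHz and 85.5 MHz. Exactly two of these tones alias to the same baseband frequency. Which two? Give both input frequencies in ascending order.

50 MHz, 52 MHz

fs/2 = 12.75 MHz.
52 MHz mod fs = 1 MHz.
1 MHz ≤ fs/2 = 12.75 MHz, appears at 1 MHz.
31.5 MHz mod fs = 6 MHz.
6 MHz ≤ fs/2 = 12.75 MHz, appears at 6 MHz.
50 MHz mod fs = 24.5 MHz.
24.5 MHz > fs/2 = 12.75 MHz, folds to fs − 24.5 MHz = 1 MHz.
98.5 MHz mod fs = 22 MHz.
22 MHz > fs/2 = 12.75 MHz, folds to fs − 22 MHz = 3.5 MHz.
85.5 MHz mod fs = 9 MHz.
9 MHz ≤ fs/2 = 12.75 MHz, appears at 9 MHz.
50 MHz and 52 MHz both map to 1 MHz.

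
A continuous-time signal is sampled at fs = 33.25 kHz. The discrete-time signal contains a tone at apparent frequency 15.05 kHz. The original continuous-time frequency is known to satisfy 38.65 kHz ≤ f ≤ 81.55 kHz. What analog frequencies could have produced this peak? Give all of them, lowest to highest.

Frequencies that alias to 15.05 kHz are k·fs ± 15.05 kHz for integer k ≥ 0.
k=0: 15.05 kHz.
k=1: 18.2 kHz, 48.3 kHz.
k=2: 51.45 kHz, 81.55 kHz.
k=3: 84.7 kHz, 114.8 kHz.
Within [38.65 kHz, 81.55 kHz]: 48.3 kHz, 51.45 kHz, 81.55 kHz.

48.3 kHz, 51.45 kHz, 81.55 kHz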